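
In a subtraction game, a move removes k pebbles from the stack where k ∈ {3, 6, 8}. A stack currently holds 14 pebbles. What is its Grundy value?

1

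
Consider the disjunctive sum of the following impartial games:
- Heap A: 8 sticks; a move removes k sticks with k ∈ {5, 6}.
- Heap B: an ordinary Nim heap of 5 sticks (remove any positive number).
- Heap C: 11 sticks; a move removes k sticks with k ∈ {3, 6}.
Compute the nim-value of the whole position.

4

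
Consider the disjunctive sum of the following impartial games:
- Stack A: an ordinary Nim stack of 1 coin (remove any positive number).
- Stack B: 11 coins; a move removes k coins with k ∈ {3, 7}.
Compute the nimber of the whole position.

1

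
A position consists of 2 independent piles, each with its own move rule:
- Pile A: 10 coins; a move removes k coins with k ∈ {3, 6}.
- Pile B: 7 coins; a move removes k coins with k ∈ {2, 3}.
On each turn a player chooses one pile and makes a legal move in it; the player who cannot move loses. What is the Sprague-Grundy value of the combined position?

1

Build the Grundy sequence for pile A with g(k) = mex{g(k−s) : s ∈ {3, 6}, s ≤ k}:
k:     0  1  2  3  4  5  6  7  8  9 10
g(k):  0  0  0  1  1  1  2  2  2  0  0
So g(10) = 0.
Build the Grundy sequence for pile B with g(k) = mex{g(k−s) : s ∈ {2, 3}, s ≤ k}:
k:     0  1  2  3  4  5  6  7
g(k):  0  0  1  1  2  0  0  1
So g(7) = 1.
By the Sprague-Grundy theorem, the Grundy value of a sum of independent games is the XOR of the component values.
Combined value = 0 XOR 1 = 1.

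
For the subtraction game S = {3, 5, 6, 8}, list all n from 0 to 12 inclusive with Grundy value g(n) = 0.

0, 1, 2, 11, 12

Grundy values for subtraction set {3, 5, 6, 8}:
k:     0  1  2  3  4  5  6  7  8  9 10 11 12
g(k):  0  0  0  1  1  1  2  2  2  3  3  0  0
The P-positions (g = 0) in 0..12 are 0, 1, 2, 11, 12.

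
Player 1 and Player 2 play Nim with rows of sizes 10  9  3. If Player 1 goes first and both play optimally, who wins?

Player 2 wins

Write each in binary and XOR column by column:
  1010  (10)
  1001  (9)
  0011  (3)
  ----
  0000  (0)
The nim-sum is 0, so this is a P-position: the player to move is in a losing position under optimal play; Player 1 is about to move from it and so loses — Player 2 wins.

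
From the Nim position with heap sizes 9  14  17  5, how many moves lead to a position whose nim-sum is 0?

Compute the nim-sum pairwise:
9 ⊕ 14 = 7
7 ⊕ 17 = 22
22 ⊕ 5 = 19
The overall nim-sum is X = 19. A heap of size p has a winning move iff p XOR X < p (reduce it to p XOR X).
  9: 9 XOR 19 = 26 ≥ 9 — no move.
  14: 14 XOR 19 = 29 ≥ 14 — no move.
  17: 17 XOR 19 = 2 < 17 — winning move (to 2).
  5: 5 XOR 19 = 22 ≥ 5 — no move.
That gives 1 winning move.

1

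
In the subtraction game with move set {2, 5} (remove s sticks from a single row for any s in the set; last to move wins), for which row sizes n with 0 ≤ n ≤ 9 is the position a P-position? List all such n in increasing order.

0, 1, 4, 7, 8

Grundy values for subtraction set {2, 5}:
g(0) = mex{} = 0
g(1) = mex{} = 0
g(2) = mex{0} = 1
g(3) = mex{0} = 1
g(4) = mex{1} = 0
g(5) = mex{0,1} = 2
g(6) = mex{0} = 1
g(7) = mex{1,2} = 0
g(8) = mex{1} = 0
g(9) = mex{0} = 1
The P-positions (g = 0) in 0..9 are 0, 1, 4, 7, 8.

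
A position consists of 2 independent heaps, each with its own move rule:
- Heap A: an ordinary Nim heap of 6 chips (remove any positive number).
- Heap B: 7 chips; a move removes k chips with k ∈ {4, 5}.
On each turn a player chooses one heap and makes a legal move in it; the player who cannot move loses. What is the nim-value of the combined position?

7

Heap A is a plain Nim heap of size 6, so its Grundy value is 6.
Build the Grundy sequence for heap B with g(k) = mex{g(k−s) : s ∈ {4, 5}, s ≤ k}:
k:     0  1  2  3  4  5  6  7
g(k):  0  0  0  0  1  1  1  1
So g(7) = 1.
The value of a disjunctive sum is the nim-sum of the parts.
Combined value = 6 XOR 1 = 7.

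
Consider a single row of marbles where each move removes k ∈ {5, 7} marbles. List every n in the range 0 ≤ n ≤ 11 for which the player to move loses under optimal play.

0, 1, 2, 3, 4

Compute g(0), g(1), … for moves {5, 7}:
g(0) = mex{} = 0
g(1) = mex{} = 0
g(2) = mex{} = 0
g(3) = mex{} = 0
g(4) = mex{} = 0
g(5) = mex{0} = 1
g(6) = mex{0} = 1
g(7) = mex{0} = 1
g(8) = mex{0} = 1
g(9) = mex{0} = 1
g(10) = mex{0,1} = 2
g(11) = mex{0,1} = 2
The P-positions (g = 0) in 0..11 are 0, 1, 2, 3, 4.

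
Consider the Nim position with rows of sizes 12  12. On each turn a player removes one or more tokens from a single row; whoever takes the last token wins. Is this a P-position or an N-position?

P-position

Nim-sum: 12 XOR 12 = 0.
The nim-sum is 0, so this is a P-position: the player to move is in a losing position under optimal play.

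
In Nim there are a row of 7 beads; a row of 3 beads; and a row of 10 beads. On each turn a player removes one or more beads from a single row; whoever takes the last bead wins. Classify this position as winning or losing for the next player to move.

Winning position

In binary:
  0111  (7)
  0011  (3)
  1010  (10)
  ----
  1110  (14)
The nim-sum is 14 ≠ 0, so this is an N-position: the player to move can win.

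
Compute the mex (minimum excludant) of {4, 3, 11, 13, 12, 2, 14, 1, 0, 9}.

5

The values 0, 1, 2, 3, 4 are all present; 5 is the first non-negative integer missing from the set.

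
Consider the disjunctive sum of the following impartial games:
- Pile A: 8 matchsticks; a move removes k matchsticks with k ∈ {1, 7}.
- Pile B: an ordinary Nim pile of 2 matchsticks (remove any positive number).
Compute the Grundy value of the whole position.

Build the Grundy sequence for pile A with g(k) = mex{g(k−s) : s ∈ {1, 7}, s ≤ k}:
k:     0  1  2  3  4  5  6  7  8
g(k):  0  1  0  1  0  1  0  1  0
So g(8) = 0.
Pile B is a plain Nim pile of size 2, so its Grundy value is 2.
The value of a disjunctive sum is the nim-sum of the parts.
Combined value = 0 XOR 2 = 2.

2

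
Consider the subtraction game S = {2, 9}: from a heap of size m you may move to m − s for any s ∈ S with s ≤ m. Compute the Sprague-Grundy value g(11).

Grundy values for subtraction set {2, 9}:
g(0) = mex{} = 0
g(1) = mex{} = 0
g(2) = mex{0} = 1
g(3) = mex{0} = 1
g(4) = mex{1} = 0
g(5) = mex{1} = 0
g(6) = mex{0} = 1
g(7) = mex{0} = 1
g(8) = mex{1} = 0
g(9) = mex{0,1} = 2
g(10) = mex{0} = 1
g(11) = mex{1,2} = 0
So g(11) = 0.

0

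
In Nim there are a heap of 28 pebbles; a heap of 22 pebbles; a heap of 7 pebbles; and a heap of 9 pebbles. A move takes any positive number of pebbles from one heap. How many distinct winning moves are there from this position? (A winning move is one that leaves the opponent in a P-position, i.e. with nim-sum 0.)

Nim-sum: 28 XOR 22 XOR 7 XOR 9 = 4.
The overall nim-sum is X = 4. A heap of size p has a winning move iff p XOR X < p (reduce it to p XOR X).
  28: 28 XOR 4 = 24 < 28 — winning move (to 24).
  22: 22 XOR 4 = 18 < 22 — winning move (to 18).
  7: 7 XOR 4 = 3 < 7 — winning move (to 3).
  9: 9 XOR 4 = 13 ≥ 9 — no move.
That gives 3 winning moves.

3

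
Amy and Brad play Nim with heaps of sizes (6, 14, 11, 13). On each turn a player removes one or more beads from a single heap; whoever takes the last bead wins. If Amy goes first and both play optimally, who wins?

Compute the nim-sum pairwise:
6 ⊕ 14 = 8
8 ⊕ 11 = 3
3 ⊕ 13 = 14
The nim-sum is 14 ≠ 0, so this is an N-position: the player to move can win; Amy has a winning move.

Amy wins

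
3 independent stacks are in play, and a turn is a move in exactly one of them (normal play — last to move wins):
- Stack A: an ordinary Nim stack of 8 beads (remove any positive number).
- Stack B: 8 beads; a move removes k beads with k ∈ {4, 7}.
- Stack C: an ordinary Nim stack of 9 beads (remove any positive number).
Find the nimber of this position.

3

Stack A is a plain Nim stack of size 8, so its Grundy value is 8.
Grundy values for stack B (subtraction set {4, 7}):
g(0) = mex{} = 0
g(1) = mex{} = 0
g(2) = mex{} = 0
g(3) = mex{} = 0
g(4) = mex{0} = 1
g(5) = mex{0} = 1
g(6) = mex{0} = 1
g(7) = mex{0} = 1
g(8) = mex{0,1} = 2
So g(8) = 2.
Stack C is a plain Nim stack of size 9, so its Grundy value is 9.
By the Sprague-Grundy theorem, the Grundy value of a sum of independent games is the XOR of the component values.
Combined value = 8 ⊕ 2 ⊕ 9 = 3.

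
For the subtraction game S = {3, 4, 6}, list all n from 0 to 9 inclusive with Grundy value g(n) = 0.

Grundy values for subtraction set {3, 4, 6}:
k:     0  1  2  3  4  5  6  7  8  9
g(k):  0  0  0  1  1  1  2  2  2  0
The P-positions (g = 0) in 0..9 are 0, 1, 2, 9.

0, 1, 2, 9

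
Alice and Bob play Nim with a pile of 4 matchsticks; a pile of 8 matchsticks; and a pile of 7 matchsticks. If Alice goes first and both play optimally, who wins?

Alice wins

Nim-sum: 4 ⊕ 8 ⊕ 7 = 11.
The nim-sum is 11 ≠ 0, so this is an N-position: the player to move can win; Alice has a winning move.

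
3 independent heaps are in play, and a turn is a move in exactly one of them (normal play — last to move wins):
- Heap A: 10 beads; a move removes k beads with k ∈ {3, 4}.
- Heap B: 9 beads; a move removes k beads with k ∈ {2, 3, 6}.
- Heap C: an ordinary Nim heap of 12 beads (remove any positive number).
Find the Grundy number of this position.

13

For heap A, compute g(0), g(1), … with moves {3, 4}:
g(0) = mex{} = 0
g(1) = mex{} = 0
g(2) = mex{} = 0
g(3) = mex{0} = 1
g(4) = mex{0} = 1
g(5) = mex{0} = 1
g(6) = mex{0,1} = 2
g(7) = mex{1} = 0
g(8) = mex{1} = 0
g(9) = mex{1,2} = 0
g(10) = mex{0,2} = 1
So g(10) = 1.
For heap B, compute g(0), g(1), … with moves {2, 3, 6}:
g(0) = mex{} = 0
g(1) = mex{} = 0
g(2) = mex{0} = 1
g(3) = mex{0} = 1
g(4) = mex{0,1} = 2
g(5) = mex{1} = 0
g(6) = mex{0,1,2} = 3
g(7) = mex{0,2} = 1
g(8) = mex{0,1,3} = 2
g(9) = mex{1,3} = 0
So g(9) = 0.
Heap C is a plain Nim heap of size 12, so its Grundy value is 12.
By the Sprague-Grundy theorem, the Grundy value of a sum of independent games is the XOR of the component values.
Combined value = 1 ⊕ 0 ⊕ 12 = 13.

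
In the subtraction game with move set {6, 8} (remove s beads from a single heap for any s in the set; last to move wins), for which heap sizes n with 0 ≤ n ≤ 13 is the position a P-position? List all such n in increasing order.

0, 1, 2, 3, 4, 5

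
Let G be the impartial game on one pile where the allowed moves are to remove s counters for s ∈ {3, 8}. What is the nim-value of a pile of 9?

1

Build the Grundy sequence with g(k) = mex{g(k−s) : s ∈ {3, 8}, s ≤ k}:
k:     0  1  2  3  4  5  6  7  8  9
g(k):  0  0  0  1  1  1  0  0  2  1
So g(9) = 1.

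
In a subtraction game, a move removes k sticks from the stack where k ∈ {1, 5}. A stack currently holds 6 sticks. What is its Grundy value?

0

Build the Grundy sequence with g(k) = mex{g(k−s) : s ∈ {1, 5}, s ≤ k}:
g(0) = mex{} = 0
g(1) = mex{0} = 1
g(2) = mex{1} = 0
g(3) = mex{0} = 1
g(4) = mex{1} = 0
g(5) = mex{0} = 1
g(6) = mex{1} = 0
So g(6) = 0.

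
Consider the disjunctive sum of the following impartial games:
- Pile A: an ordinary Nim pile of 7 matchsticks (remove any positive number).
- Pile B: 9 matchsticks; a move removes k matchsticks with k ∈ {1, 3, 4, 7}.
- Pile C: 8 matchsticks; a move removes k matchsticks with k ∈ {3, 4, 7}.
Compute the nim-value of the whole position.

4

Pile A is a plain Nim pile of size 7, so its Grundy value is 7.
Build the Grundy sequence for pile B with g(k) = mex{g(k−s) : s ∈ {1, 3, 4, 7}, s ≤ k}:
k:     0  1  2  3  4  5  6  7  8  9
g(k):  0  1  0  1  2  3  2  3  0  1
So g(9) = 1.
For pile C, compute g(0), g(1), … with moves {3, 4, 7}:
k:     0  1  2  3  4  5  6  7  8
g(k):  0  0  0  1  1  1  2  2  2
So g(8) = 2.
The value of a disjunctive sum is the nim-sum of the parts.
Combined value = 7 XOR 1 XOR 2 = 4.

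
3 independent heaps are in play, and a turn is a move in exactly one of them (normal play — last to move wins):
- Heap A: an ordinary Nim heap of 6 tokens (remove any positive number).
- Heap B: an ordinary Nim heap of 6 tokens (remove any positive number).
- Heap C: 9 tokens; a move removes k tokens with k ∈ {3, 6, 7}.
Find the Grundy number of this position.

Heap A is a plain Nim heap of size 6, so its Grundy value is 6.
Heap B is a plain Nim heap of size 6, so its Grundy value is 6.
For heap C, compute g(0), g(1), … with moves {3, 6, 7}:
k:     0  1  2  3  4  5  6  7  8  9
g(k):  0  0  0  1  1  1  2  2  2  3
So g(9) = 3.
The value of a disjunctive sum is the nim-sum of the parts.
Combined value = 6 ⊕ 6 ⊕ 3 = 3.

3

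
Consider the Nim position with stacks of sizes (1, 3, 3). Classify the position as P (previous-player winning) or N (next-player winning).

In binary:
  01  (1)
  11  (3)
  11  (3)
  --
  01  (1)
The nim-sum is 1 ≠ 0, so this is an N-position: the player to move can win.

N-position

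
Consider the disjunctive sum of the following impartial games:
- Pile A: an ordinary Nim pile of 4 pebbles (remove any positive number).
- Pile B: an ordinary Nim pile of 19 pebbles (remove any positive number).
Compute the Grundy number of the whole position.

23

Pile A is a plain Nim pile of size 4, so its Grundy value is 4.
Pile B is a plain Nim pile of size 19, so its Grundy value is 19.
The value of a disjunctive sum is the nim-sum of the parts.
Combined value = 4 XOR 19 = 23.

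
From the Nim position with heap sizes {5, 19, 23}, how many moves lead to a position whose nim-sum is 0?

3

Nim-sum: 5 ^ 19 ^ 23 = 1.
The overall nim-sum is X = 1. A heap of size p has a winning move iff p XOR X < p (reduce it to p XOR X).
  5: 5 XOR 1 = 4 < 5 — winning move (to 4).
  19: 19 XOR 1 = 18 < 19 — winning move (to 18).
  23: 23 XOR 1 = 22 < 23 — winning move (to 22).
That gives 3 winning moves.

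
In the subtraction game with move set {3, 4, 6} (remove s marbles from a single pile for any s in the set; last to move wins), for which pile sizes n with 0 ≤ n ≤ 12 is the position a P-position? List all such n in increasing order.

Compute g(0), g(1), … for moves {3, 4, 6}:
k:     0  1  2  3  4  5  6  7  8  9 10 11 12
g(k):  0  0  0  1  1  1  2  2  2  0  0  0  1
The P-positions (g = 0) in 0..12 are 0, 1, 2, 9, 10, 11.

0, 1, 2, 9, 10, 11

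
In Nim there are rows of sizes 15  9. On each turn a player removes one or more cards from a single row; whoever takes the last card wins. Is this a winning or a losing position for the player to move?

Winning position

Bitwise XOR of the heap sizes:
  1111  (15)
  1001  (9)
  ----
  0110  (6)
The nim-sum is 6 ≠ 0, so this is an N-position: the player to move can win.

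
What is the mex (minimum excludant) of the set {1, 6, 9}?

0

0 is not in the set, so the mex is 0.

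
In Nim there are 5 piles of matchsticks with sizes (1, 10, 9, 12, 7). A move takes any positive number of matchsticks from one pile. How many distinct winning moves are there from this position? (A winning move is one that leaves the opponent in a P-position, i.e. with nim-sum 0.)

Compute the nim-sum pairwise:
1 ^ 10 = 11
11 ^ 9 = 2
2 ^ 12 = 14
14 ^ 7 = 9
The overall nim-sum is X = 9. A pile of size p has a winning move iff p XOR X < p (reduce it to p XOR X).
  1: 1 XOR 9 = 8 ≥ 1 — no move.
  10: 10 XOR 9 = 3 < 10 — winning move (to 3).
  9: 9 XOR 9 = 0 < 9 — winning move (to 0).
  12: 12 XOR 9 = 5 < 12 — winning move (to 5).
  7: 7 XOR 9 = 14 ≥ 7 — no move.
That gives 3 winning moves.

3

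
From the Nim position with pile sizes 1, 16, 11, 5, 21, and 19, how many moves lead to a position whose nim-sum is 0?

3

Compute the nim-sum pairwise:
1 ^ 16 = 17
17 ^ 11 = 26
26 ^ 5 = 31
31 ^ 21 = 10
10 ^ 19 = 25
The overall nim-sum is X = 25. A pile of size p has a winning move iff p XOR X < p (reduce it to p XOR X).
  1: 1 XOR 25 = 24 ≥ 1 — no move.
  16: 16 XOR 25 = 9 < 16 — winning move (to 9).
  11: 11 XOR 25 = 18 ≥ 11 — no move.
  5: 5 XOR 25 = 28 ≥ 5 — no move.
  21: 21 XOR 25 = 12 < 21 — winning move (to 12).
  19: 19 XOR 25 = 10 < 19 — winning move (to 10).
That gives 3 winning moves.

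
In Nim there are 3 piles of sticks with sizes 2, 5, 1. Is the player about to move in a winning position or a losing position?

Winning position

Nim-sum: 2 ⊕ 5 ⊕ 1 = 6.
The nim-sum is 6 ≠ 0, so this is an N-position: the player to move can win.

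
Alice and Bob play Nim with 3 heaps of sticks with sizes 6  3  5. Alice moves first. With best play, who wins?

Bob wins

Nim-sum: 6 XOR 3 XOR 5 = 0.
The nim-sum is 0, so this is a P-position: the player to move is in a losing position under optimal play; Alice is about to move from it and so loses — Bob wins.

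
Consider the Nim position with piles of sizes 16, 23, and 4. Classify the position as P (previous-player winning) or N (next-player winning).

N-position

Compute the nim-sum pairwise:
16 ⊕ 23 = 7
7 ⊕ 4 = 3
The nim-sum is 3 ≠ 0, so this is an N-position: the player to move can win.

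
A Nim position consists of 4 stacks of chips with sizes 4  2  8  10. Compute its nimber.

Compute the nim-sum pairwise:
4 ^ 2 = 6
6 ^ 8 = 14
14 ^ 10 = 4

4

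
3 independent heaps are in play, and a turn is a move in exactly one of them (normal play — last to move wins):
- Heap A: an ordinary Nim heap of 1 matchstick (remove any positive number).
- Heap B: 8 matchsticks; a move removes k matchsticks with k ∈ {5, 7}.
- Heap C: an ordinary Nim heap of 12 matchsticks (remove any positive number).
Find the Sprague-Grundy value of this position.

12

Heap A is a plain Nim heap of size 1, so its Grundy value is 1.
Build the Grundy sequence for heap B with g(k) = mex{g(k−s) : s ∈ {5, 7}, s ≤ k}:
g(0) = mex{} = 0
g(1) = mex{} = 0
g(2) = mex{} = 0
g(3) = mex{} = 0
g(4) = mex{} = 0
g(5) = mex{0} = 1
g(6) = mex{0} = 1
g(7) = mex{0} = 1
g(8) = mex{0} = 1
So g(8) = 1.
Heap C is a plain Nim heap of size 12, so its Grundy value is 12.
The value of a disjunctive sum is the nim-sum of the parts.
Combined value = 1 ⊕ 1 ⊕ 12 = 12.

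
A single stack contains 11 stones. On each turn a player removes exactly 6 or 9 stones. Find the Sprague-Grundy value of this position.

Grundy values for subtraction set {6, 9}:
k:     0  1  2  3  4  5  6  7  8  9 10 11
g(k):  0  0  0  0  0  0  1  1  1  1  1  1
So g(11) = 1.

1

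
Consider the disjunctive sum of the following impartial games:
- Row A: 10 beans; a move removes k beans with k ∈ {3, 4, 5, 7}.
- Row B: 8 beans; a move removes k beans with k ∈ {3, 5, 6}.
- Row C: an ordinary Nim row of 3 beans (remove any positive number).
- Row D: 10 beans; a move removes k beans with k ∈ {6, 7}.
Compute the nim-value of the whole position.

0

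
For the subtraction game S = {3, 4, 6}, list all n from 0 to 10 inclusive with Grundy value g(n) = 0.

0, 1, 2, 9, 10

Grundy values for subtraction set {3, 4, 6}:
g(0) = mex{} = 0
g(1) = mex{} = 0
g(2) = mex{} = 0
g(3) = mex{0} = 1
g(4) = mex{0} = 1
g(5) = mex{0} = 1
g(6) = mex{0,1} = 2
g(7) = mex{0,1} = 2
g(8) = mex{0,1} = 2
g(9) = mex{1,2} = 0
g(10) = mex{1,2} = 0
The P-positions (g = 0) in 0..10 are 0, 1, 2, 9, 10.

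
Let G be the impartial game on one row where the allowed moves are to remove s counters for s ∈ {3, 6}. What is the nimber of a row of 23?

1

Grundy values for subtraction set {3, 6}:
k:     0  1  2  3  4  5  6  7  8  9 10 11 12 13 14 15 16 17 18 19 20 21 22 23
g(k):  0  0  0  1  1  1  2  2  2  0  0  0  1  1  1  2  2  2  0  0  0  1  1  1
So g(23) = 1.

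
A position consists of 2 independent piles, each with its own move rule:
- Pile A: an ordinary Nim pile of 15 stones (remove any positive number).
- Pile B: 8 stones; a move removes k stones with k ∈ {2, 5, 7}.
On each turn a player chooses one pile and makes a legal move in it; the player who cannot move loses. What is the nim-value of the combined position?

13

Pile A is a plain Nim pile of size 15, so its Grundy value is 15.
For pile B, compute g(0), g(1), … with moves {2, 5, 7}:
k:     0  1  2  3  4  5  6  7  8
g(k):  0  0  1  1  0  2  1  3  2
So g(8) = 2.
The value of a disjunctive sum is the nim-sum of the parts.
Combined value = 15 XOR 2 = 13.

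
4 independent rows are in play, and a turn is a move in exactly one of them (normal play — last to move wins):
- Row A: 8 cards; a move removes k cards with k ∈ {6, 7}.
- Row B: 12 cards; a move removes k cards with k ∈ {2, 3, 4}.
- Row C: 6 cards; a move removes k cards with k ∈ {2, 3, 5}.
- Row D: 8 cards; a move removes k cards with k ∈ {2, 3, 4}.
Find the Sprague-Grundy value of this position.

3

Grundy values for row A (subtraction set {6, 7}):
k:     0  1  2  3  4  5  6  7  8
g(k):  0  0  0  0  0  0  1  1  1
So g(8) = 1.
Grundy values for row B (subtraction set {2, 3, 4}):
k:     0  1  2  3  4  5  6  7  8  9 10 11 12
g(k):  0  0  1  1  2  2  0  0  1  1  2  2  0
So g(12) = 0.
Grundy values for row C (subtraction set {2, 3, 5}):
g(0) = mex{} = 0
g(1) = mex{} = 0
g(2) = mex{0} = 1
g(3) = mex{0} = 1
g(4) = mex{0,1} = 2
g(5) = mex{0,1} = 2
g(6) = mex{0,1,2} = 3
So g(6) = 3.
For row D, compute g(0), g(1), … with moves {2, 3, 4}:
k:     0  1  2  3  4  5  6  7  8
g(k):  0  0  1  1  2  2  0  0  1
So g(8) = 1.
The value of a disjunctive sum is the nim-sum of the parts.
Combined value = 1 XOR 0 XOR 3 XOR 1 = 3.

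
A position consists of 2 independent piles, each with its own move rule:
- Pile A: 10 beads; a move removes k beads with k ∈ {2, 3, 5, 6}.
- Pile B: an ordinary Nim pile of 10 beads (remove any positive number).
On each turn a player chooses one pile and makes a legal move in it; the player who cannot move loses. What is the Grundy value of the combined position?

11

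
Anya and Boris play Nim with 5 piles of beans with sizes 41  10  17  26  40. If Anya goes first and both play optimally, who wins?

Bitwise XOR of the heap sizes:
  101001  (41)
  001010  (10)
  010001  (17)
  011010  (26)
  101000  (40)
  ------
  000000  (0)
The nim-sum is 0, so this is a P-position: the player to move is in a losing position under optimal play; Anya is about to move from it and so loses — Boris wins.

Boris wins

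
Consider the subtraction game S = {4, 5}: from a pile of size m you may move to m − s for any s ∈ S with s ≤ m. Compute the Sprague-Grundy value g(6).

1

Grundy values for subtraction set {4, 5}:
k:     0  1  2  3  4  5  6
g(k):  0  0  0  0  1  1  1
So g(6) = 1.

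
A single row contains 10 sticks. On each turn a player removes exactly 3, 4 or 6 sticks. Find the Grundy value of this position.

Grundy values for subtraction set {3, 4, 6}:
k:     0  1  2  3  4  5  6  7  8  9 10
g(k):  0  0  0  1  1  1  2  2  2  0  0
So g(10) = 0.

0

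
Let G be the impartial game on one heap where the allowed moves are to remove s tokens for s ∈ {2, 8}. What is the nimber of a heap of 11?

0

Grundy values for subtraction set {2, 8}:
k:     0  1  2  3  4  5  6  7  8  9 10 11
g(k):  0  0  1  1  0  0  1  1  2  2  0  0
So g(11) = 0.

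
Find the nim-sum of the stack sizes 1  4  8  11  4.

2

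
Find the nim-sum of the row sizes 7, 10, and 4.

9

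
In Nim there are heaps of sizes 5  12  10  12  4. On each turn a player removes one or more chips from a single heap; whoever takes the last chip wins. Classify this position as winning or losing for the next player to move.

Winning position

Nim-sum: 5 ^ 12 ^ 10 ^ 12 ^ 4 = 11.
The nim-sum is 11 ≠ 0, so this is an N-position: the player to move can win.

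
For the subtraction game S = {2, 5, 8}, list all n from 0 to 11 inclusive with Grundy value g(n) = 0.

0, 1, 4, 7, 10, 11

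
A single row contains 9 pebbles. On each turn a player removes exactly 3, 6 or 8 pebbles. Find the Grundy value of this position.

Build the Grundy sequence with g(k) = mex{g(k−s) : s ∈ {3, 6, 8}, s ≤ k}:
g(0) = mex{} = 0
g(1) = mex{} = 0
g(2) = mex{} = 0
g(3) = mex{0} = 1
g(4) = mex{0} = 1
g(5) = mex{0} = 1
g(6) = mex{0,1} = 2
g(7) = mex{0,1} = 2
g(8) = mex{0,1} = 2
g(9) = mex{0,1,2} = 3
So g(9) = 3.

3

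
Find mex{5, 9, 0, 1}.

2

The values 0, 1 are all present; 2 is the first non-negative integer missing from the set.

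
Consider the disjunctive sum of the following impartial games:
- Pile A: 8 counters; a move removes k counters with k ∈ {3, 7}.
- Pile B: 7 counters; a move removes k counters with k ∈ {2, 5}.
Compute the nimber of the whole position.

2

Build the Grundy sequence for pile A with g(k) = mex{g(k−s) : s ∈ {3, 7}, s ≤ k}:
k:     0  1  2  3  4  5  6  7  8
g(k):  0  0  0  1  1  1  0  2  2
So g(8) = 2.
For pile B, compute g(0), g(1), … with moves {2, 5}:
g(0) = mex{} = 0
g(1) = mex{} = 0
g(2) = mex{0} = 1
g(3) = mex{0} = 1
g(4) = mex{1} = 0
g(5) = mex{0,1} = 2
g(6) = mex{0} = 1
g(7) = mex{1,2} = 0
So g(7) = 0.
By the Sprague-Grundy theorem, the Grundy value of a sum of independent games is the XOR of the component values.
Combined value = 2 XOR 0 = 2.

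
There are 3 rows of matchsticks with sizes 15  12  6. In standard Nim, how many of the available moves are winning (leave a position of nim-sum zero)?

Compute the nim-sum pairwise:
15 ⊕ 12 = 3
3 ⊕ 6 = 5
The overall nim-sum is X = 5. A row of size p has a winning move iff p XOR X < p (reduce it to p XOR X).
  15: 15 XOR 5 = 10 < 15 — winning move (to 10).
  12: 12 XOR 5 = 9 < 12 — winning move (to 9).
  6: 6 XOR 5 = 3 < 6 — winning move (to 3).
That gives 3 winning moves.

3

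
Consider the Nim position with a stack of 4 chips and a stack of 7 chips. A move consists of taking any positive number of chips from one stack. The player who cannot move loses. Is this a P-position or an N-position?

Bitwise XOR of the heap sizes:
  100  (4)
  111  (7)
  ---
  011  (3)
The nim-sum is 3 ≠ 0, so this is an N-position: the player to move can win.

N-position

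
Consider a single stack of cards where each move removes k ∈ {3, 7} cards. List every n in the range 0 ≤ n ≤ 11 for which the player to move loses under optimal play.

0, 1, 2, 6, 10, 11

Build the Grundy sequence with g(k) = mex{g(k−s) : s ∈ {3, 7}, s ≤ k}:
k:     0  1  2  3  4  5  6  7  8  9 10 11
g(k):  0  0  0  1  1  1  0  2  2  1  0  0
The P-positions (g = 0) in 0..11 are 0, 1, 2, 6, 10, 11.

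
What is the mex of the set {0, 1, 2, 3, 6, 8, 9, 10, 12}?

The values 0, 1, 2, 3 are all present; 4 is the first non-negative integer missing from the set.

4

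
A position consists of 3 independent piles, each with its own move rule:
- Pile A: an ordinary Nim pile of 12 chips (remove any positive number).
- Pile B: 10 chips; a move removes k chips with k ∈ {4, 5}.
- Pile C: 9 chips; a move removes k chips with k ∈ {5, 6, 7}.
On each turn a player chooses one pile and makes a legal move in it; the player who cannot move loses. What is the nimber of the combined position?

13

Pile A is a plain Nim pile of size 12, so its Grundy value is 12.
Grundy values for pile B (subtraction set {4, 5}):
g(0) = mex{} = 0
g(1) = mex{} = 0
g(2) = mex{} = 0
g(3) = mex{} = 0
g(4) = mex{0} = 1
g(5) = mex{0} = 1
g(6) = mex{0} = 1
g(7) = mex{0} = 1
g(8) = mex{0,1} = 2
g(9) = mex{1} = 0
g(10) = mex{1} = 0
So g(10) = 0.
Grundy values for pile C (subtraction set {5, 6, 7}):
k:     0  1  2  3  4  5  6  7  8  9
g(k):  0  0  0  0  0  1  1  1  1  1
So g(9) = 1.
By the Sprague-Grundy theorem, the Grundy value of a sum of independent games is the XOR of the component values.
Combined value = 12 ⊕ 0 ⊕ 1 = 13.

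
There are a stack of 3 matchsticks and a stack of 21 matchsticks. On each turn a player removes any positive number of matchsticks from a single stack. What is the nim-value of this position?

22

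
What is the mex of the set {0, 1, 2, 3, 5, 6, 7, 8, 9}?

The values 0, 1, 2, 3 are all present; 4 is the first non-negative integer missing from the set.

4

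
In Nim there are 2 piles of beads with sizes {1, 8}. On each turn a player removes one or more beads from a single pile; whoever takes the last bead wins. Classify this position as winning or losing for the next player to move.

Nim-sum: 1 ^ 8 = 9.
The nim-sum is 9 ≠ 0, so this is an N-position: the player to move can win.

Winning position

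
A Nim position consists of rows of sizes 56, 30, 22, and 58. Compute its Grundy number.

Bitwise XOR of the heap sizes:
  111000  (56)
  011110  (30)
  010110  (22)
  111010  (58)
  ------
  001010  (10)

10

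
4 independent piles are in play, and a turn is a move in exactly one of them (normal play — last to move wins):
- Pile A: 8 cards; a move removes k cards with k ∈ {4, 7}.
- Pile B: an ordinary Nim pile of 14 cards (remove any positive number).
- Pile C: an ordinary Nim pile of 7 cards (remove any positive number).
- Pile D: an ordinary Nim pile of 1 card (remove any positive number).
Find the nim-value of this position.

10

For pile A, compute g(0), g(1), … with moves {4, 7}:
g(0) = mex{} = 0
g(1) = mex{} = 0
g(2) = mex{} = 0
g(3) = mex{} = 0
g(4) = mex{0} = 1
g(5) = mex{0} = 1
g(6) = mex{0} = 1
g(7) = mex{0} = 1
g(8) = mex{0,1} = 2
So g(8) = 2.
Pile B is a plain Nim pile of size 14, so its Grundy value is 14.
Pile C is a plain Nim pile of size 7, so its Grundy value is 7.
Pile D is a plain Nim pile of size 1, so its Grundy value is 1.
By the Sprague-Grundy theorem, the Grundy value of a sum of independent games is the XOR of the component values.
Combined value = 2 XOR 14 XOR 7 XOR 1 = 10.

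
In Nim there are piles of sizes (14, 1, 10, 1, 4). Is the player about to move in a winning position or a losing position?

Bitwise XOR of the heap sizes:
  1110  (14)
  0001  (1)
  1010  (10)
  0001  (1)
  0100  (4)
  ----
  0000  (0)
The nim-sum is 0, so this is a P-position: the player to move is in a losing position under optimal play.

Losing position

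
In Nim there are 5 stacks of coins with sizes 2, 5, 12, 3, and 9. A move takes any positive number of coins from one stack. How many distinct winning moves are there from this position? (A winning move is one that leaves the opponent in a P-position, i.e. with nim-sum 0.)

3

Nim-sum: 2 XOR 5 XOR 12 XOR 3 XOR 9 = 1.
The overall nim-sum is X = 1. A stack of size p has a winning move iff p XOR X < p (reduce it to p XOR X).
  2: 2 XOR 1 = 3 ≥ 2 — no move.
  5: 5 XOR 1 = 4 < 5 — winning move (to 4).
  12: 12 XOR 1 = 13 ≥ 12 — no move.
  3: 3 XOR 1 = 2 < 3 — winning move (to 2).
  9: 9 XOR 1 = 8 < 9 — winning move (to 8).
That gives 3 winning moves.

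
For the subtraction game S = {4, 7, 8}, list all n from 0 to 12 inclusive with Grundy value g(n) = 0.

0, 1, 2, 3, 12

Build the Grundy sequence with g(k) = mex{g(k−s) : s ∈ {4, 7, 8}, s ≤ k}:
k:     0  1  2  3  4  5  6  7  8  9 10 11 12
g(k):  0  0  0  0  1  1  1  1  2  2  2  2  0
The P-positions (g = 0) in 0..12 are 0, 1, 2, 3, 12.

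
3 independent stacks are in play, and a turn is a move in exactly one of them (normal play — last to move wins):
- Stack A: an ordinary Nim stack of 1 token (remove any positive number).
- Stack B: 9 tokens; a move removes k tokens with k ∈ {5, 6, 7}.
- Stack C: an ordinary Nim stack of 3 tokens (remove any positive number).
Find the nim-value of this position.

3

Stack A is a plain Nim stack of size 1, so its Grundy value is 1.
Build the Grundy sequence for stack B with g(k) = mex{g(k−s) : s ∈ {5, 6, 7}, s ≤ k}:
g(0) = mex{} = 0
g(1) = mex{} = 0
g(2) = mex{} = 0
g(3) = mex{} = 0
g(4) = mex{} = 0
g(5) = mex{0} = 1
g(6) = mex{0} = 1
g(7) = mex{0} = 1
g(8) = mex{0} = 1
g(9) = mex{0} = 1
So g(9) = 1.
Stack C is a plain Nim stack of size 3, so its Grundy value is 3.
The value of a disjunctive sum is the nim-sum of the parts.
Combined value = 1 XOR 1 XOR 3 = 3.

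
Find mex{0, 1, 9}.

The values 0, 1 are all present; 2 is the first non-negative integer missing from the set.

2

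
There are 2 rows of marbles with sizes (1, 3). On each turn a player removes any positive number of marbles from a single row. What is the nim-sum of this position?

2

Compute the nim-sum pairwise:
1 XOR 3 = 2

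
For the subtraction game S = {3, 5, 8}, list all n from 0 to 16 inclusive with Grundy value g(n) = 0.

0, 1, 2, 11, 12, 13

Grundy values for subtraction set {3, 5, 8}:
k:     0  1  2  3  4  5  6  7  8  9 10 11 12 13 14 15 16
g(k):  0  0  0  1  1  1  2  2  2  3  3  0  0  0  1  1  1
The P-positions (g = 0) in 0..16 are 0, 1, 2, 11, 12, 13.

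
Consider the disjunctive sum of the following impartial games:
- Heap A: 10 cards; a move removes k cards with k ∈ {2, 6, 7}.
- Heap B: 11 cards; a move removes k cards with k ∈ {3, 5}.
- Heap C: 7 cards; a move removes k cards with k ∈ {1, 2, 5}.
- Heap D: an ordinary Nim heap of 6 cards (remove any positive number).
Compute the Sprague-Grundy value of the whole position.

5

Grundy values for heap A (subtraction set {2, 6, 7}):
k:     0  1  2  3  4  5  6  7  8  9 10
g(k):  0  0  1  1  0  0  1  1  2  0  3
So g(10) = 3.
For heap B, compute g(0), g(1), … with moves {3, 5}:
k:     0  1  2  3  4  5  6  7  8  9 10 11
g(k):  0  0  0  1  1  1  2  2  0  0  0  1
So g(11) = 1.
Build the Grundy sequence for heap C with g(k) = mex{g(k−s) : s ∈ {1, 2, 5}, s ≤ k}:
g(0) = mex{} = 0
g(1) = mex{0} = 1
g(2) = mex{0,1} = 2
g(3) = mex{1,2} = 0
g(4) = mex{0,2} = 1
g(5) = mex{0,1} = 2
g(6) = mex{1,2} = 0
g(7) = mex{0,2} = 1
So g(7) = 1.
Heap D is a plain Nim heap of size 6, so its Grundy value is 6.
By the Sprague-Grundy theorem, the Grundy value of a sum of independent games is the XOR of the component values.
Combined value = 3 ⊕ 1 ⊕ 1 ⊕ 6 = 5.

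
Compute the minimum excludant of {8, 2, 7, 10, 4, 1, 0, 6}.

3

The values 0, 1, 2 are all present; 3 is the first non-negative integer missing from the set.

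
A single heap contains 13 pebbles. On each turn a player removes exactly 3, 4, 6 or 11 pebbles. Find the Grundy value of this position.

1

Grundy values for subtraction set {3, 4, 6, 11}:
k:     0  1  2  3  4  5  6  7  8  9 10 11 12 13
g(k):  0  0  0  1  1  1  2  2  2  0  0  3  1  1
So g(13) = 1.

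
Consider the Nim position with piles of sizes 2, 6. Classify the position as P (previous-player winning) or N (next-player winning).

Compute the nim-sum pairwise:
2 XOR 6 = 4
The nim-sum is 4 ≠ 0, so this is an N-position: the player to move can win.

N-position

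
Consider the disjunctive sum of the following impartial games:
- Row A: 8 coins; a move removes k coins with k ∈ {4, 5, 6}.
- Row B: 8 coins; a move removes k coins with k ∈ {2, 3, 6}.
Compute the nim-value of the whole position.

0

For row A, compute g(0), g(1), … with moves {4, 5, 6}:
g(0) = mex{} = 0
g(1) = mex{} = 0
g(2) = mex{} = 0
g(3) = mex{} = 0
g(4) = mex{0} = 1
g(5) = mex{0} = 1
g(6) = mex{0} = 1
g(7) = mex{0} = 1
g(8) = mex{0,1} = 2
So g(8) = 2.
For row B, compute g(0), g(1), … with moves {2, 3, 6}:
g(0) = mex{} = 0
g(1) = mex{} = 0
g(2) = mex{0} = 1
g(3) = mex{0} = 1
g(4) = mex{0,1} = 2
g(5) = mex{1} = 0
g(6) = mex{0,1,2} = 3
g(7) = mex{0,2} = 1
g(8) = mex{0,1,3} = 2
So g(8) = 2.
The value of a disjunctive sum is the nim-sum of the parts.
Combined value = 2 XOR 2 = 0.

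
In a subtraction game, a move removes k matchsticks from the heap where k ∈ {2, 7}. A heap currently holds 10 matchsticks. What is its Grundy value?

0

Grundy values for subtraction set {2, 7}:
k:     0  1  2  3  4  5  6  7  8  9 10
g(k):  0  0  1  1  0  0  1  1  2  0  0
So g(10) = 0.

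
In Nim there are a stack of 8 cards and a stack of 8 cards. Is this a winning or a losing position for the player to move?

Compute the nim-sum pairwise:
8 ⊕ 8 = 0
The nim-sum is 0, so this is a P-position: the player to move is in a losing position under optimal play.

Losing position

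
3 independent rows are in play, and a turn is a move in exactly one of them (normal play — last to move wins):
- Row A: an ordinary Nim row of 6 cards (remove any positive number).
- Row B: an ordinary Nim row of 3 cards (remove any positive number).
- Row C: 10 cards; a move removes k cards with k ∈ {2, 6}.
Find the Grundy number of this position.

Row A is a plain Nim row of size 6, so its Grundy value is 6.
Row B is a plain Nim row of size 3, so its Grundy value is 3.
Build the Grundy sequence for row C with g(k) = mex{g(k−s) : s ∈ {2, 6}, s ≤ k}:
g(0) = mex{} = 0
g(1) = mex{} = 0
g(2) = mex{0} = 1
g(3) = mex{0} = 1
g(4) = mex{1} = 0
g(5) = mex{1} = 0
g(6) = mex{0} = 1
g(7) = mex{0} = 1
g(8) = mex{1} = 0
g(9) = mex{1} = 0
g(10) = mex{0} = 1
So g(10) = 1.
By the Sprague-Grundy theorem, the Grundy value of a sum of independent games is the XOR of the component values.
Combined value = 6 ⊕ 3 ⊕ 1 = 4.

4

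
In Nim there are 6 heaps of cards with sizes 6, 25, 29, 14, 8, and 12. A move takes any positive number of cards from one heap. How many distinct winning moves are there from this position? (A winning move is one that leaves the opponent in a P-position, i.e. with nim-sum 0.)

5

Nim-sum: 6 ⊕ 25 ⊕ 29 ⊕ 14 ⊕ 8 ⊕ 12 = 8.
The overall nim-sum is X = 8. A heap of size p has a winning move iff p XOR X < p (reduce it to p XOR X).
  6: 6 XOR 8 = 14 ≥ 6 — no move.
  25: 25 XOR 8 = 17 < 25 — winning move (to 17).
  29: 29 XOR 8 = 21 < 29 — winning move (to 21).
  14: 14 XOR 8 = 6 < 14 — winning move (to 6).
  8: 8 XOR 8 = 0 < 8 — winning move (to 0).
  12: 12 XOR 8 = 4 < 12 — winning move (to 4).
That gives 5 winning moves.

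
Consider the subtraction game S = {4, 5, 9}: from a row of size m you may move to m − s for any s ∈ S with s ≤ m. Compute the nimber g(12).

Grundy values for subtraction set {4, 5, 9}:
g(0) = mex{} = 0
g(1) = mex{} = 0
g(2) = mex{} = 0
g(3) = mex{} = 0
g(4) = mex{0} = 1
g(5) = mex{0} = 1
g(6) = mex{0} = 1
g(7) = mex{0} = 1
g(8) = mex{0,1} = 2
g(9) = mex{0,1} = 2
g(10) = mex{0,1} = 2
g(11) = mex{0,1} = 2
g(12) = mex{0,1,2} = 3
So g(12) = 3.

3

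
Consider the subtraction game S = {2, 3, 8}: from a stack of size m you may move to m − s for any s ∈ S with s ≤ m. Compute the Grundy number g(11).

0

Build the Grundy sequence with g(k) = mex{g(k−s) : s ∈ {2, 3, 8}, s ≤ k}:
g(0) = mex{} = 0
g(1) = mex{} = 0
g(2) = mex{0} = 1
g(3) = mex{0} = 1
g(4) = mex{0,1} = 2
g(5) = mex{1} = 0
g(6) = mex{1,2} = 0
g(7) = mex{0,2} = 1
g(8) = mex{0} = 1
g(9) = mex{0,1} = 2
g(10) = mex{1} = 0
g(11) = mex{1,2} = 0
So g(11) = 0.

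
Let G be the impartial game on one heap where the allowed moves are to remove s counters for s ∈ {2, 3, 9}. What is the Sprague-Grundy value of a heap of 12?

0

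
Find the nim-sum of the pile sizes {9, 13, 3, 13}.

Nim-sum: 9 ^ 13 ^ 3 ^ 13 = 10.

10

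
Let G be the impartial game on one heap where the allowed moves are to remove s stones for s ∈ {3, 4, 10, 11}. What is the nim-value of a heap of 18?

1

Grundy values for subtraction set {3, 4, 10, 11}:
k:     0  1  2  3  4  5  6  7  8  9 10 11 12 13 14 15 16 17 18
g(k):  0  0  0  1  1  1  2  0  0  0  1  1  1  2  0  0  0  1  1
So g(18) = 1.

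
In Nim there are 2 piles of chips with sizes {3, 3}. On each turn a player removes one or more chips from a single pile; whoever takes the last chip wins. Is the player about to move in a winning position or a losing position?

Compute the nim-sum pairwise:
3 ^ 3 = 0
The nim-sum is 0, so this is a P-position: the player to move is in a losing position under optimal play.

Losing position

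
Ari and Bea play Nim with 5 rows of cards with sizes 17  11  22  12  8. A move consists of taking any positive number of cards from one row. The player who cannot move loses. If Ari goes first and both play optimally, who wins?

Nim-sum: 17 ^ 11 ^ 22 ^ 12 ^ 8 = 8.
The nim-sum is 8 ≠ 0, so this is an N-position: the player to move can win; Ari has a winning move.

Ari wins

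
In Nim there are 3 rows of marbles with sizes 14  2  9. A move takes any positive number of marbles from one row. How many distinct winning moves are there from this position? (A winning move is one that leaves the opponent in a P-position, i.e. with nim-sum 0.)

Compute the nim-sum pairwise:
14 ⊕ 2 = 12
12 ⊕ 9 = 5
The overall nim-sum is X = 5. A row of size p has a winning move iff p XOR X < p (reduce it to p XOR X).
  14: 14 XOR 5 = 11 < 14 — winning move (to 11).
  2: 2 XOR 5 = 7 ≥ 2 — no move.
  9: 9 XOR 5 = 12 ≥ 9 — no move.
That gives 1 winning move.

1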